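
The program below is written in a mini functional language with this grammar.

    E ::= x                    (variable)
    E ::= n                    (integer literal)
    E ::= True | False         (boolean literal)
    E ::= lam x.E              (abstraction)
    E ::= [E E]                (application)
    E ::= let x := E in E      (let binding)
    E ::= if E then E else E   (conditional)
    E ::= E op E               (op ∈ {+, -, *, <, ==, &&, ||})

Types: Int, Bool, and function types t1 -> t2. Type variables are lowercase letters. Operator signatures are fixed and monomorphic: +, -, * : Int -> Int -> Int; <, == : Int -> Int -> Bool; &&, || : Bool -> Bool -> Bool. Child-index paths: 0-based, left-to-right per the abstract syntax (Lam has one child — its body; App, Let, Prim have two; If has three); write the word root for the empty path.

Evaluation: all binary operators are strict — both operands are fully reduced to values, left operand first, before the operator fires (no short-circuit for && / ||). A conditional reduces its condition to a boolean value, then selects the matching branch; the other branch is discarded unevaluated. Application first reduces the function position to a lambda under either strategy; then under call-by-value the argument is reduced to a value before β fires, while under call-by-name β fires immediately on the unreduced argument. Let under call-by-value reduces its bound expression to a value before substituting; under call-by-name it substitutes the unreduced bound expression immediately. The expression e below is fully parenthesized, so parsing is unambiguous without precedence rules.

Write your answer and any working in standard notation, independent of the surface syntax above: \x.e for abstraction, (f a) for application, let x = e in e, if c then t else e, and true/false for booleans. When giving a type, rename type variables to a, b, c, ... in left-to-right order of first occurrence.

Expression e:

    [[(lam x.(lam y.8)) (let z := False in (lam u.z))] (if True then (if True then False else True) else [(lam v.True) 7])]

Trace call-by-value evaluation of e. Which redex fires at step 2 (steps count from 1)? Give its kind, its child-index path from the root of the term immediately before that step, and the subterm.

Answer: beta at 0 : ((\x.(\y.8)) (\u.false))

Working:
step 0: (((\x.(\y.8)) (let z = false in (\u.z))) (if true then (if true then false else true) else ((\v.true) 7)))
step 1: [let@0.1] (((\x.(\y.8)) (\u.false)) (if true then (if true then false else true) else ((\v.true) 7)))
step 2: [beta@0] ((\y.8) (if true then (if true then false else true) else ((\v.true) 7)))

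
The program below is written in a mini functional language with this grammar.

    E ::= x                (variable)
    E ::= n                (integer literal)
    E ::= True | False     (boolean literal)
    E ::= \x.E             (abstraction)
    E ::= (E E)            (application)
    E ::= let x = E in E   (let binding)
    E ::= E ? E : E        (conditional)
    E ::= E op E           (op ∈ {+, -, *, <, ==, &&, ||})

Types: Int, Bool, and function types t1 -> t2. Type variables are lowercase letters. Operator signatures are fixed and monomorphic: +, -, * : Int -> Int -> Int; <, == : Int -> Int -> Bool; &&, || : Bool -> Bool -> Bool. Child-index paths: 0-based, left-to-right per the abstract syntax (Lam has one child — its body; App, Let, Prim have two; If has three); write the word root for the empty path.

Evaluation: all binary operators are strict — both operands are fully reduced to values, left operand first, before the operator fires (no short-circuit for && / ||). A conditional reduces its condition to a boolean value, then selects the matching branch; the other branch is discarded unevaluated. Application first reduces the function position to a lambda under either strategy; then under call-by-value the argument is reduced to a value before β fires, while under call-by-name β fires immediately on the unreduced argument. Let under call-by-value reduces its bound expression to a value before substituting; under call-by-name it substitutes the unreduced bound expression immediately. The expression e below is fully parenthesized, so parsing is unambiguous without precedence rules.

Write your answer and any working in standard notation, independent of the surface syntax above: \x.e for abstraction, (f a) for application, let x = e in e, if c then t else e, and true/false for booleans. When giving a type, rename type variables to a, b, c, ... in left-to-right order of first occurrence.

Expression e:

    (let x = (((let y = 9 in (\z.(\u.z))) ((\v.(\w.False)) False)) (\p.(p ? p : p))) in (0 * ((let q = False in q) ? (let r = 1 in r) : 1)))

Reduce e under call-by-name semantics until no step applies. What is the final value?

Working:
step 0: (let x = (((let y = 9 in (\z.(\u.z))) ((\v.(\w.false)) false)) (\p.(if p then p else p))) in (0 * (if (let q = false in q) then (let r = 1 in r) else 1)))
step 1: [let@root] (0 * (if (let q = false in q) then (let r = 1 in r) else 1))
step 2: [let@1.0] (0 * (if false then (let r = 1 in r) else 1))
step 3: [if@1] (0 * 1)
step 4: [delta@root] 0

Answer: 0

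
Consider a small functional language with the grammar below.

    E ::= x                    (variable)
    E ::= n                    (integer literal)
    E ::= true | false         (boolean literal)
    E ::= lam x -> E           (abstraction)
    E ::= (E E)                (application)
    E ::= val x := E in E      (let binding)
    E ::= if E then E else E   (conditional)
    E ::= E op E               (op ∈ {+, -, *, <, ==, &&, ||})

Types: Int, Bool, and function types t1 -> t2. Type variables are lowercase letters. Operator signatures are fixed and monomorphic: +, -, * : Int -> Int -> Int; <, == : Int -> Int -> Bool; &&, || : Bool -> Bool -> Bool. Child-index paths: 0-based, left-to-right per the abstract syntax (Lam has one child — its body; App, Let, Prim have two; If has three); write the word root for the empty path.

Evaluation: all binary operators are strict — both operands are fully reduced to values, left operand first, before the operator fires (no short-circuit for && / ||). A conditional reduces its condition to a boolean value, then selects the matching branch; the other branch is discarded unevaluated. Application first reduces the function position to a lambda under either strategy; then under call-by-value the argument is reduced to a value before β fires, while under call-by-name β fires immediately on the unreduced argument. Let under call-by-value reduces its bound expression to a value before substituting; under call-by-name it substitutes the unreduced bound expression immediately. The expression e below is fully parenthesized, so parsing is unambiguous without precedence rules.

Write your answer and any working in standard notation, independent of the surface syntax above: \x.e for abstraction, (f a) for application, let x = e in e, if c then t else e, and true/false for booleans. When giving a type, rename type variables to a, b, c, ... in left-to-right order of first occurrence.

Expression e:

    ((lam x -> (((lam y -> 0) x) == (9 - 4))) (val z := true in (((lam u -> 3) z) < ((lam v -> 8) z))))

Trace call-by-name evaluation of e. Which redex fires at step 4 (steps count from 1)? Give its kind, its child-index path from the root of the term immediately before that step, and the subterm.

Answer: delta at root : (0 == 5)

Trace:
step 0: ((\x.(((\y.0) x) == (9 - 4))) (let z = true in (((\u.3) z) < ((\v.8) z))))
step 1: [beta@root] (((\y.0) (let z = true in (((\u.3) z) < ((\v.8) z)))) == (9 - 4))
step 2: [beta@0] (0 == (9 - 4))
step 3: [delta@1] (0 == 5)
step 4: [delta@root] false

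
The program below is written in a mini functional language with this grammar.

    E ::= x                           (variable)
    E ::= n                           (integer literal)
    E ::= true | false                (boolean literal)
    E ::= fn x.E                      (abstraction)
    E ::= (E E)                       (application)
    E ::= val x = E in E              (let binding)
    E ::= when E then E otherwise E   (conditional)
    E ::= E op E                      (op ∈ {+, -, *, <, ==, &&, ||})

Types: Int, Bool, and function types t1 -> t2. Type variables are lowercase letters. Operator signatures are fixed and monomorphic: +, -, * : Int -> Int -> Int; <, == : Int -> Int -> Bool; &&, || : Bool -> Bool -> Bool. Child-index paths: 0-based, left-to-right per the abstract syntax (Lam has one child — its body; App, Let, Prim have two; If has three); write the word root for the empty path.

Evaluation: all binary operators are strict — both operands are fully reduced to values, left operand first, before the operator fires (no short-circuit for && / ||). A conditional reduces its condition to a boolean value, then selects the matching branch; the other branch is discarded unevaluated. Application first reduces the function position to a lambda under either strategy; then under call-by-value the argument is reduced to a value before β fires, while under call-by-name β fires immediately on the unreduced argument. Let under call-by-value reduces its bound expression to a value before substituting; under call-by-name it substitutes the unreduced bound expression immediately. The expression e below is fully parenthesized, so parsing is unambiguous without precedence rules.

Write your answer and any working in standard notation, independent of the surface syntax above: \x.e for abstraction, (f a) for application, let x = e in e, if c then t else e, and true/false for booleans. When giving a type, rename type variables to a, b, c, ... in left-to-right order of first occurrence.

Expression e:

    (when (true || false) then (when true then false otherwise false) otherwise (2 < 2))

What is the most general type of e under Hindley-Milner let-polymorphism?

Answer: Bool

Derivation:
  unify Bool ~ Bool
  unify Bool ~ Bool
  unify Bool ~ Bool
  unify Bool ~ Bool
  unify Bool ~ Bool
  unify Int ~ Int
  unify Int ~ Int
  unify Bool ~ Bool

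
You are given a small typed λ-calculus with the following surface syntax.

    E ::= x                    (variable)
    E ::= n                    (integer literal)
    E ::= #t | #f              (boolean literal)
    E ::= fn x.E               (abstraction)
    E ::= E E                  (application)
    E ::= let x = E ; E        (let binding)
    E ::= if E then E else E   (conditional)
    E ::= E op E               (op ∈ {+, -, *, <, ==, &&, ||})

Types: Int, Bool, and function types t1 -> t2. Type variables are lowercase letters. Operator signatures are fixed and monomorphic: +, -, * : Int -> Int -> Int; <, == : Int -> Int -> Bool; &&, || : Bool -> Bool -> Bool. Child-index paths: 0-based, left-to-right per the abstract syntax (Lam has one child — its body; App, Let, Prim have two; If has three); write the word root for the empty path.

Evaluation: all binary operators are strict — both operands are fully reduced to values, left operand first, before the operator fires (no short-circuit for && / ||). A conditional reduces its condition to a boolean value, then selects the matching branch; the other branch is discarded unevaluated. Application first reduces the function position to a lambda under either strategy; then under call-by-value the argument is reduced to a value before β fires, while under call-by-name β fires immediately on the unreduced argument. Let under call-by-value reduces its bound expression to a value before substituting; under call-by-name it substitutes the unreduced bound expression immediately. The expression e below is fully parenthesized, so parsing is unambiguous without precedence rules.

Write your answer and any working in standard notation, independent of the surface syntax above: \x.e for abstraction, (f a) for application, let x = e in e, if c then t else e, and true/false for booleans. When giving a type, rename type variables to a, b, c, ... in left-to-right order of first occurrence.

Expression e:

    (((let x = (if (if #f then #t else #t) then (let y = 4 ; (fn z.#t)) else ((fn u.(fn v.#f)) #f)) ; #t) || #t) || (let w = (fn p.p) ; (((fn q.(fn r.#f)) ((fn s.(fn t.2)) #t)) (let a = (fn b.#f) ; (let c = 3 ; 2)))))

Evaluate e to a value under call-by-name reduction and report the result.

Working:
step 0: (((let x = (if (if false then true else true) then (let y = 4 in (\z.true)) else ((\u.(\v.false)) false)) in true) || true) || (let w = (\p.p) in (((\q.(\r.false)) ((\s.(\t.2)) true)) (let a = (\b.false) in (let c = 3 in 2)))))
step 1: [let@0.0] ((true || true) || (let w = (\p.p) in (((\q.(\r.false)) ((\s.(\t.2)) true)) (let a = (\b.false) in (let c = 3 in 2)))))
step 2: [delta@0] (true || (let w = (\p.p) in (((\q.(\r.false)) ((\s.(\t.2)) true)) (let a = (\b.false) in (let c = 3 in 2)))))
step 3: [let@1] (true || (((\q.(\r.false)) ((\s.(\t.2)) true)) (let a = (\b.false) in (let c = 3 in 2))))
step 4: [beta@1.0] (true || ((\r.false) (let a = (\b.false) in (let c = 3 in 2))))
step 5: [beta@1] (true || false)
step 6: [delta@root] true

Answer: true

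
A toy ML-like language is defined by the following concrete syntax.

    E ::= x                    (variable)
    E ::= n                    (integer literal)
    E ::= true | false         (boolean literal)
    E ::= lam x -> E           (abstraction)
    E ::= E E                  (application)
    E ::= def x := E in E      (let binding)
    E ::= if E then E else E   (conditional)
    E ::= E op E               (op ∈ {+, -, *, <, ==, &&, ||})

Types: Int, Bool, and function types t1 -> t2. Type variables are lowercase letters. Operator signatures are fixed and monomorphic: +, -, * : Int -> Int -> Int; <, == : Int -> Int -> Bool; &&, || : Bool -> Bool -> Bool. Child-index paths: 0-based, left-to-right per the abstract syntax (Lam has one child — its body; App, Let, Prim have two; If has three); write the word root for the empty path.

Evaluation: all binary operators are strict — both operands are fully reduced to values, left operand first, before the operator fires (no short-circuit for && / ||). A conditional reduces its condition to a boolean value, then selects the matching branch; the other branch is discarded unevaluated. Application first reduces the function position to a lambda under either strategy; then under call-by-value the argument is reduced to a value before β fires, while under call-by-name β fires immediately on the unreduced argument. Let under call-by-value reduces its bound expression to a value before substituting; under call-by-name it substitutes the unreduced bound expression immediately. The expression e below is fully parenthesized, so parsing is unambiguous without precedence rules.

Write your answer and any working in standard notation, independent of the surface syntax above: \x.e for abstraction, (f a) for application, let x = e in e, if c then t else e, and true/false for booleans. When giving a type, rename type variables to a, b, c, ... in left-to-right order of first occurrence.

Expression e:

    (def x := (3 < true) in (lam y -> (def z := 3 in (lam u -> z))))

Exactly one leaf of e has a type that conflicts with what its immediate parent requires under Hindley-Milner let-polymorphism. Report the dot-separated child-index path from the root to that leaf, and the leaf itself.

Working:
  unify Int ~ Int
  unify Bool ~ Int
  FAIL: mismatch Bool ~ Int

Answer: 0.1 : true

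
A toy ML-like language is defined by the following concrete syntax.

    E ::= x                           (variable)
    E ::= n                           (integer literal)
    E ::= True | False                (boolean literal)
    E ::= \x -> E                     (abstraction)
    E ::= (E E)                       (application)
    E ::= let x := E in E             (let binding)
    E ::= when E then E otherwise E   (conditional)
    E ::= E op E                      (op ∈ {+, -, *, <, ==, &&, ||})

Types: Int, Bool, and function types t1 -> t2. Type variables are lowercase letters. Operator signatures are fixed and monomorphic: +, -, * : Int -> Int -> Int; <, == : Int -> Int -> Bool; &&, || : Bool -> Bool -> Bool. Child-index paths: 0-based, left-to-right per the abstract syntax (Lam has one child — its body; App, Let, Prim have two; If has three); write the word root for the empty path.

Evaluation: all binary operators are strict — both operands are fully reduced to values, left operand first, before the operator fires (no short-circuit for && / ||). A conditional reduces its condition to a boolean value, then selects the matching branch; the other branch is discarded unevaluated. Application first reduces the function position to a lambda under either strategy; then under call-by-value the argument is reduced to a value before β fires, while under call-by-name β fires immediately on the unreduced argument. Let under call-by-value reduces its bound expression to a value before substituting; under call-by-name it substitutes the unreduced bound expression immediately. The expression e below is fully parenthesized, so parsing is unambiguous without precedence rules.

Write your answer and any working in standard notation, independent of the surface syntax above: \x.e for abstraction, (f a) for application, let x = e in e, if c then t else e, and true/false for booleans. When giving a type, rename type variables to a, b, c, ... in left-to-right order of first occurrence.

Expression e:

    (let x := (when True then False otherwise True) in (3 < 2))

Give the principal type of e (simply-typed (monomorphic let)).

Answer: Bool

Derivation:
  unify Bool ~ Bool
  unify Bool ~ Bool
let x : Bool
  unify Int ~ Int
  unify Int ~ Int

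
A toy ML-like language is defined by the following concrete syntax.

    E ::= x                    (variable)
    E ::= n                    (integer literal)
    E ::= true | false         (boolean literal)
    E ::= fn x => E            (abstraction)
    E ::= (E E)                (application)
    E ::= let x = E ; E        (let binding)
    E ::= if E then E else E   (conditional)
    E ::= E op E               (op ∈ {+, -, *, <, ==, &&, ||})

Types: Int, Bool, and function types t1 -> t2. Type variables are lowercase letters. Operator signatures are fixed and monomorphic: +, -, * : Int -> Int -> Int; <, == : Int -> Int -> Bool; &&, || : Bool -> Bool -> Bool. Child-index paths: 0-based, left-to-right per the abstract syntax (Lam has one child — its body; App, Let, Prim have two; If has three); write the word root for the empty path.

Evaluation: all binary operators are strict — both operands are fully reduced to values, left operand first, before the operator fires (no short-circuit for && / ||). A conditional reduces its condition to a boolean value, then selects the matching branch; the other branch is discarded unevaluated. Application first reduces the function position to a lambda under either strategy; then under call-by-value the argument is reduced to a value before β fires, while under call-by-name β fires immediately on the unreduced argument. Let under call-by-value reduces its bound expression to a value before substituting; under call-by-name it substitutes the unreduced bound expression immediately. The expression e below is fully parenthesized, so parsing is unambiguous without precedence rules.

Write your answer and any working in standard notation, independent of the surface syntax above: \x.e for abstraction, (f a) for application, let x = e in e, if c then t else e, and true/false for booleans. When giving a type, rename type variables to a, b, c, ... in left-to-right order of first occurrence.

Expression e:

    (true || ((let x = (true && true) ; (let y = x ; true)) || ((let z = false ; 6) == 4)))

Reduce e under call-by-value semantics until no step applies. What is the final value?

Answer: true

Derivation:
step 0: (true || ((let x = (true && true) in (let y = x in true)) || ((let z = false in 6) == 4)))
step 1: [delta@1.0.0] (true || ((let x = true in (let y = x in true)) || ((let z = false in 6) == 4)))
step 2: [let@1.0] (true || ((let y = true in true) || ((let z = false in 6) == 4)))
step 3: [let@1.0] (true || (true || ((let z = false in 6) == 4)))
step 4: [let@1.1.0] (true || (true || (6 == 4)))
step 5: [delta@1.1] (true || (true || false))
step 6: [delta@1] (true || true)
step 7: [delta@root] true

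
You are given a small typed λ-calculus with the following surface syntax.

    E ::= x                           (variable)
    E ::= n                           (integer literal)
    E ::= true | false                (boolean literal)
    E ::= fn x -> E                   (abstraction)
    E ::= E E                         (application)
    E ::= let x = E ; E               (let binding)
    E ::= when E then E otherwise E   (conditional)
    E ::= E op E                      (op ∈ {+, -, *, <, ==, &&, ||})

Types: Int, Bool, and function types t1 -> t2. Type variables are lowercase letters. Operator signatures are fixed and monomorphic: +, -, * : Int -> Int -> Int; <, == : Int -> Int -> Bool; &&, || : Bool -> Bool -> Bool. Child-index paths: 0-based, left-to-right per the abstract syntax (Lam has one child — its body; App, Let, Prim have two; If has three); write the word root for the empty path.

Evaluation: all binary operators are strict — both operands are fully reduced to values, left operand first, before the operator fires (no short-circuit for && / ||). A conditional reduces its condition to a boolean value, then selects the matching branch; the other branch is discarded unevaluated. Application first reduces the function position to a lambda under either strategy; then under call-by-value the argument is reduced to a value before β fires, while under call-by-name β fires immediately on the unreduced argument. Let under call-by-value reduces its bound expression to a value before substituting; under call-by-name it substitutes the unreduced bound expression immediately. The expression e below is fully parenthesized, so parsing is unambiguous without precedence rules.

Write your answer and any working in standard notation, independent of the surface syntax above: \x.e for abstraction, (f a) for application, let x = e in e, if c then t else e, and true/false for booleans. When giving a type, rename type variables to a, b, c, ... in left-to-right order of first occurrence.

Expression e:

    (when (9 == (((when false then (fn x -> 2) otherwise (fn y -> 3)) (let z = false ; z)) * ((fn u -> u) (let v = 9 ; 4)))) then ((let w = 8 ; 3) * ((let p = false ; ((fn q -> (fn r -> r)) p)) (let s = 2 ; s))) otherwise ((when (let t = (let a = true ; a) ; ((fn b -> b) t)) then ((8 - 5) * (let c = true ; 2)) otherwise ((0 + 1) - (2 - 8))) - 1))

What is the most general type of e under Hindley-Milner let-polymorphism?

Trace:
  unify Int ~ Int
  unify Bool ~ Bool
\x._ : a -> Int
\y._ : b -> Int
  unify a -> Int ~ b -> Int
  unify a ~ b
  unify Int ~ Int
let z : Bool
z : Bool
  unify b -> Int ~ Bool -> c
  unify b ~ Bool
  unify Int ~ c
_ _ : Int
  unify Int ~ Int
u : d
\u._ : d -> d
let v : Int
  unify d -> d ~ Int -> e
  unify d ~ Int
  unify Int ~ e
_ _ : Int
  unify Int ~ Int
  unify Int ~ Int
  unify Bool ~ Bool
let w : Int
  unify Int ~ Int
let p : Bool
r : g
\r._ : g -> g
\q._ : f -> g -> g
p : Bool
  unify f -> g -> g ~ Bool -> h
  unify f ~ Bool
  unify g -> g ~ h
_ _ : g -> g
let s : Int
s : Int
  unify g -> g ~ Int -> i
  unify g ~ Int
  unify Int ~ i
_ _ : Int
  unify Int ~ Int
let a : Bool
a : Bool
let t : Bool
b : j
\b._ : j -> j
t : Bool
  unify j -> j ~ Bool -> k
  unify j ~ Bool
  unify Bool ~ k
_ _ : Bool
  unify Bool ~ Bool
  unify Int ~ Int
  unify Int ~ Int
  unify Int ~ Int
let c : Bool
  unify Int ~ Int
  unify Int ~ Int
  unify Int ~ Int
  unify Int ~ Int
  unify Int ~ Int
  unify Int ~ Int
  unify Int ~ Int
  unify Int ~ Int
  unify Int ~ Int
  unify Int ~ Int
  unify Int ~ Int

Answer: Int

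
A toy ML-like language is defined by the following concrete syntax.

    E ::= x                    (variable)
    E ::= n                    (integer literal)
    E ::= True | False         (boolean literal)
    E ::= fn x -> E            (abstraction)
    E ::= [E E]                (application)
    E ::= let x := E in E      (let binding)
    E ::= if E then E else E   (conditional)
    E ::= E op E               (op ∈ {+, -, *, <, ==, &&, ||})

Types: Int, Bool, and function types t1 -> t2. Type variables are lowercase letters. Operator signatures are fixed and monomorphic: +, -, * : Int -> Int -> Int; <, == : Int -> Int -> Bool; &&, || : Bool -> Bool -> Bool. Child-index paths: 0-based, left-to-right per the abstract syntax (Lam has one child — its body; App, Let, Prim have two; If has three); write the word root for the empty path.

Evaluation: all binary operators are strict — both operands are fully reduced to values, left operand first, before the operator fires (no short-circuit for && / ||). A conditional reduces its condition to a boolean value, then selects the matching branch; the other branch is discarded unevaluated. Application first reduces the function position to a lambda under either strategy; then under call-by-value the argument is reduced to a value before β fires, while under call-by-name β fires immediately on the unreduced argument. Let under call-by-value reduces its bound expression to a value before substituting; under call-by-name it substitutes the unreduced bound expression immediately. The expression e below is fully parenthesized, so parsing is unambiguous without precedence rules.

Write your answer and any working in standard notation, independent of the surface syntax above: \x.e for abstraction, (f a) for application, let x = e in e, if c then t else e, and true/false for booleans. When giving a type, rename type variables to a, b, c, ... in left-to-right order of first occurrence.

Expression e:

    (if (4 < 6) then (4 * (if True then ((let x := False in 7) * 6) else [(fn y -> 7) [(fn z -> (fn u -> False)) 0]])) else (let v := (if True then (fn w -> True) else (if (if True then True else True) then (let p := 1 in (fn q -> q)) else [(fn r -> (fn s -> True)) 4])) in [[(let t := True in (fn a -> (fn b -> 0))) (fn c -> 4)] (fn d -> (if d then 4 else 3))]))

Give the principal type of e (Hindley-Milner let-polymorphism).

Answer: Int

Working:
  unify Int ~ Int
  unify Int ~ Int
  unify Bool ~ Bool
  unify Int ~ Int
  unify Bool ~ Bool
let x : Bool
  unify Int ~ Int
  unify Int ~ Int
\y._ : a -> Int
\u._ : c -> Bool
\z._ : b -> c -> Bool
  unify b -> c -> Bool ~ Int -> d
  unify b ~ Int
  unify c -> Bool ~ d
_ _ : c -> Bool
  unify a -> Int ~ (c -> Bool) -> e
  unify a ~ c -> Bool
  unify Int ~ e
_ _ : Int
  unify Int ~ Int
  unify Int ~ Int
  unify Bool ~ Bool
\w._ : f -> Bool
  unify Bool ~ Bool
  unify Bool ~ Bool
  unify Bool ~ Bool
let p : Int
q : g
\q._ : g -> g
\s._ : i -> Bool
\r._ : h -> i -> Bool
  unify h -> i -> Bool ~ Int -> j
  unify h ~ Int
  unify i -> Bool ~ j
_ _ : i -> Bool
  unify g -> g ~ i -> Bool
  unify g ~ i
  unify i ~ Bool
  unify f -> Bool ~ Bool -> Bool
  unify f ~ Bool
  unify Bool ~ Bool
let v : Bool -> Bool
let t : Bool
\b._ : l -> Int
\a._ : k -> l -> Int
\c._ : m -> Int
  unify k -> l -> Int ~ (m -> Int) -> n
  unify k ~ m -> Int
  unify l -> Int ~ n
_ _ : l -> Int
d : o
  unify o ~ Bool
  unify Int ~ Int
\d._ : Bool -> Int
  unify l -> Int ~ (Bool -> Int) -> p
  unify l ~ Bool -> Int
  unify Int ~ p
_ _ : Int
  unify Int ~ Int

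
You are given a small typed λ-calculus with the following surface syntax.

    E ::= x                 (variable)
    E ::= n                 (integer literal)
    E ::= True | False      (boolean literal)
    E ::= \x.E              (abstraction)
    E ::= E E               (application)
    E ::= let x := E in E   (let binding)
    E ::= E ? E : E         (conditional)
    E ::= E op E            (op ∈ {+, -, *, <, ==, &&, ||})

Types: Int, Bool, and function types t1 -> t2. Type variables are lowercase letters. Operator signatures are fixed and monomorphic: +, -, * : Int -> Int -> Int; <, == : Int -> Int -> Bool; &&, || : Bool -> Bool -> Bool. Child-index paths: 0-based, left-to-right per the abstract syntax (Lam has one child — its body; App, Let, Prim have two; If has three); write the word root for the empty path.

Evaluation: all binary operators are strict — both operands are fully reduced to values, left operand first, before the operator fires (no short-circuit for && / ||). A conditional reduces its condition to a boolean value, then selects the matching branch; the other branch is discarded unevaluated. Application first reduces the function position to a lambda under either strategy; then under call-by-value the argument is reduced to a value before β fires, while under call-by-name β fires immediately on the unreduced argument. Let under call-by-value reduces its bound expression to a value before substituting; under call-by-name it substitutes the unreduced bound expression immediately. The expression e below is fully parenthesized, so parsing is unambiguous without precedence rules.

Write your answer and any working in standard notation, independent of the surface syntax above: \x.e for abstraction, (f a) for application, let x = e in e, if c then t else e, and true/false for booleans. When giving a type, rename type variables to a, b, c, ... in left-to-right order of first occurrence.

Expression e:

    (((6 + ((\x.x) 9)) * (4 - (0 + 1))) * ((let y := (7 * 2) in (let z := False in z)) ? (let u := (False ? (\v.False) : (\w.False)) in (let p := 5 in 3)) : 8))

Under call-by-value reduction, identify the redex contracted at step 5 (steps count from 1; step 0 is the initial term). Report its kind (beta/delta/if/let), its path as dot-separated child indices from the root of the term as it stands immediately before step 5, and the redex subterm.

Answer: delta at 0 : (15 * 3)

Working:
step 0: (((6 + ((\x.x) 9)) * (4 - (0 + 1))) * (if (let y = (7 * 2) in (let z = false in z)) then (let u = (if false then (\v.false) else (\w.false)) in (let p = 5 in 3)) else 8))
step 1: [beta@0.0.1] (((6 + 9) * (4 - (0 + 1))) * (if (let y = (7 * 2) in (let z = false in z)) then (let u = (if false then (\v.false) else (\w.false)) in (let p = 5 in 3)) else 8))
step 2: [delta@0.0] ((15 * (4 - (0 + 1))) * (if (let y = (7 * 2) in (let z = false in z)) then (let u = (if false then (\v.false) else (\w.false)) in (let p = 5 in 3)) else 8))
step 3: [delta@0.1.1] ((15 * (4 - 1)) * (if (let y = (7 * 2) in (let z = false in z)) then (let u = (if false then (\v.false) else (\w.false)) in (let p = 5 in 3)) else 8))
step 4: [delta@0.1] ((15 * 3) * (if (let y = (7 * 2) in (let z = false in z)) then (let u = (if false then (\v.false) else (\w.false)) in (let p = 5 in 3)) else 8))
step 5: [delta@0] (45 * (if (let y = (7 * 2) in (let z = false in z)) then (let u = (if false then (\v.false) else (\w.false)) in (let p = 5 in 3)) else 8))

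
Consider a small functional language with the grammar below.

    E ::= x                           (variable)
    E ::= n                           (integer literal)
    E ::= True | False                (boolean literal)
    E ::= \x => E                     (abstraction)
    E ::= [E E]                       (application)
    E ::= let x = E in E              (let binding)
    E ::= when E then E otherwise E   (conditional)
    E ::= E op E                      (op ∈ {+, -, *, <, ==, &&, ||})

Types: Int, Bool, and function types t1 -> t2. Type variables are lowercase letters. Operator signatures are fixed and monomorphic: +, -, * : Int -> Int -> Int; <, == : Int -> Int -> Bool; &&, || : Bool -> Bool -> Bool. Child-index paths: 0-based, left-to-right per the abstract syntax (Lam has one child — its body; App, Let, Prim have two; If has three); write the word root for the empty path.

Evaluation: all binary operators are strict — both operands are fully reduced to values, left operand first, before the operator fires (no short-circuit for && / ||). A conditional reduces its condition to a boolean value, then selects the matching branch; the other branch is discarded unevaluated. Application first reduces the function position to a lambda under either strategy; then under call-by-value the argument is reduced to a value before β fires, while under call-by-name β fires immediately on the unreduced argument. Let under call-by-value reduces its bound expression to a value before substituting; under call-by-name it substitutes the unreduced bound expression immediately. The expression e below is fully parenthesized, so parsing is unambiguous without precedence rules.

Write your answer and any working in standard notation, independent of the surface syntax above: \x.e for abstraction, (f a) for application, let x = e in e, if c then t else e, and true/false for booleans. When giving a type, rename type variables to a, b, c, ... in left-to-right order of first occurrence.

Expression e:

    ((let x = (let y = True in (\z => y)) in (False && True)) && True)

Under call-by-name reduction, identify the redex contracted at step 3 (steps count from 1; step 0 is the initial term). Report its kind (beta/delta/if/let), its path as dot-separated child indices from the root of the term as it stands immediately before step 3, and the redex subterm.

Trace:
step 0: ((let x = (let y = true in (\z.y)) in (false && true)) && true)
step 1: [let@0] ((false && true) && true)
step 2: [delta@0] (false && true)
step 3: [delta@root] false

Answer: delta at root : (false && true)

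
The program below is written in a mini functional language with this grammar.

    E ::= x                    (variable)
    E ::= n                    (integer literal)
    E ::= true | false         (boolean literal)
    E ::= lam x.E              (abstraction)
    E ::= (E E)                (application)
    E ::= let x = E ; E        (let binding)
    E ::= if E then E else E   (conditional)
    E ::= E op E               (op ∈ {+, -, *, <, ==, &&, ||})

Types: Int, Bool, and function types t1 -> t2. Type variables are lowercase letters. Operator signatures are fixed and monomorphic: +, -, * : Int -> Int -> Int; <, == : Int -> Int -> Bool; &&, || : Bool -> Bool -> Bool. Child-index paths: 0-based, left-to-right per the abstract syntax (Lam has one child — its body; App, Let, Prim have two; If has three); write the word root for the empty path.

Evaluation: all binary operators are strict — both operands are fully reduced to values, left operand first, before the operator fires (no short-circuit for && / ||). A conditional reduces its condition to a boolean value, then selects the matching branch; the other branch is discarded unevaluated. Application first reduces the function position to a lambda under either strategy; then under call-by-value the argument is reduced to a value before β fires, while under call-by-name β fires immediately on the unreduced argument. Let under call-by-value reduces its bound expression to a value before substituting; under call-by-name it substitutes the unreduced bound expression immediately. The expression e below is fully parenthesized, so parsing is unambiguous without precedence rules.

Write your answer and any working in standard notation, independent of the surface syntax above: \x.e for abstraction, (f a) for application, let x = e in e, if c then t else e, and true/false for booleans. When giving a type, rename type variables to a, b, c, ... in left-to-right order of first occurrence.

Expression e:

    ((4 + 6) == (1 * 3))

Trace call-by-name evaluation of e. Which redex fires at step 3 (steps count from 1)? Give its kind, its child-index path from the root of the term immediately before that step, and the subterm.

Working:
step 0: ((4 + 6) == (1 * 3))
step 1: [delta@0] (10 == (1 * 3))
step 2: [delta@1] (10 == 3)
step 3: [delta@root] false

Answer: delta at root : (10 == 3)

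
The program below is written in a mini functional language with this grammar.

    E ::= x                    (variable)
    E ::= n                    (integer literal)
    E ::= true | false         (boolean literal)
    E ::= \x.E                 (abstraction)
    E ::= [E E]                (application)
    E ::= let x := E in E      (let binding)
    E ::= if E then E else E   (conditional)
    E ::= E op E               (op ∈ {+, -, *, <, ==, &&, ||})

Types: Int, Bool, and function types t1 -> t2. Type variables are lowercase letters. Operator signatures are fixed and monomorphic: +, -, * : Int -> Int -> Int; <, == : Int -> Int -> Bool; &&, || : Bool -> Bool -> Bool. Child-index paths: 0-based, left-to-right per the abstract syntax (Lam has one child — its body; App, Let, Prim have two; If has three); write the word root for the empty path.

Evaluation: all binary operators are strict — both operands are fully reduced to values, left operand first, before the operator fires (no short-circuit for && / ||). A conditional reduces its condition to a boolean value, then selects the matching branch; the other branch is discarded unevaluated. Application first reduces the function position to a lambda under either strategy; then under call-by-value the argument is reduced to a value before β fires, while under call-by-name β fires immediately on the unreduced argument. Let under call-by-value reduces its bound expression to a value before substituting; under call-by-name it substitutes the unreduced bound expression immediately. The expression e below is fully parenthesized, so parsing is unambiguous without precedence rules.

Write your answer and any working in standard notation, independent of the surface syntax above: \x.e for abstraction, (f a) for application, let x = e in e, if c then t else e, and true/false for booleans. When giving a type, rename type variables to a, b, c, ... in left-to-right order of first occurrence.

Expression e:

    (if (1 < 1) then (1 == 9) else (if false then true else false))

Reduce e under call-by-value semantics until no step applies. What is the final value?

Working:
step 0: (if (1 < 1) then (1 == 9) else (if false then true else false))
step 1: [delta@0] (if false then (1 == 9) else (if false then true else false))
step 2: [if@root] (if false then true else false)
step 3: [if@root] false

Answer: false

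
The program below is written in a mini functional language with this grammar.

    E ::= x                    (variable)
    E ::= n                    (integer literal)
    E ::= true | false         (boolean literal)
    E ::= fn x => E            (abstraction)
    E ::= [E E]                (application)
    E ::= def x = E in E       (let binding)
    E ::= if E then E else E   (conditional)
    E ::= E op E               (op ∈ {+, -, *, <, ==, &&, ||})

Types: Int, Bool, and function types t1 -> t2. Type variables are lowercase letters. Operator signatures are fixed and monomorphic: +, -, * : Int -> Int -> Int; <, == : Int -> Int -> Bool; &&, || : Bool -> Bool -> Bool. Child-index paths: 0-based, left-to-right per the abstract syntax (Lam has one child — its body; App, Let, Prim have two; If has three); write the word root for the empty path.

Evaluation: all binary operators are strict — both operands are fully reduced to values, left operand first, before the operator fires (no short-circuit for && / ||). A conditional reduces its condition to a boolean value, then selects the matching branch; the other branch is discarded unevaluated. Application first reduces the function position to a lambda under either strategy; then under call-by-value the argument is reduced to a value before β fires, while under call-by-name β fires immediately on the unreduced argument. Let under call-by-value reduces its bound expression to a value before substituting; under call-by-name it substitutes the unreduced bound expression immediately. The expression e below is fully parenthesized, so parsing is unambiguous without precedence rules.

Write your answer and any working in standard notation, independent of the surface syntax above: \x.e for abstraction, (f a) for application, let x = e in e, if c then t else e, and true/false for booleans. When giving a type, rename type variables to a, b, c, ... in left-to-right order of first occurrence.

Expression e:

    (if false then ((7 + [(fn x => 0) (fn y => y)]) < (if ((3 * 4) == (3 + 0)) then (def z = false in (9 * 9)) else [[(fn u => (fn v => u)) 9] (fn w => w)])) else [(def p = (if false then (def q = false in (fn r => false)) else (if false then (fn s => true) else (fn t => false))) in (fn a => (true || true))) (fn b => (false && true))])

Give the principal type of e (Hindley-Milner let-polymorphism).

Trace:
  unify Bool ~ Bool
  unify Int ~ Int
\x._ : a -> Int
y : b
\y._ : b -> b
  unify a -> Int ~ (b -> b) -> c
  unify a ~ b -> b
  unify Int ~ c
_ _ : Int
  unify Int ~ Int
  unify Int ~ Int
  unify Int ~ Int
  unify Int ~ Int
  unify Int ~ Int
  unify Int ~ Int
  unify Int ~ Int
  unify Int ~ Int
  unify Bool ~ Bool
let z : Bool
  unify Int ~ Int
  unify Int ~ Int
u : d
\v._ : e -> d
\u._ : d -> e -> d
  unify d -> e -> d ~ Int -> f
  unify d ~ Int
  unify e -> Int ~ f
_ _ : e -> Int
w : g
\w._ : g -> g
  unify e -> Int ~ (g -> g) -> h
  unify e ~ g -> g
  unify Int ~ h
_ _ : Int
  unify Int ~ Int
  unify Int ~ Int
  unify Bool ~ Bool
let q : Bool
\r._ : i -> Bool
  unify Bool ~ Bool
\s._ : j -> Bool
\t._ : k -> Bool
  unify j -> Bool ~ k -> Bool
  unify j ~ k
  unify Bool ~ Bool
  unify i -> Bool ~ k -> Bool
  unify i ~ k
  unify Bool ~ Bool
let p : forall. k -> Bool
  unify Bool ~ Bool
  unify Bool ~ Bool
\a._ : l -> Bool
  unify Bool ~ Bool
  unify Bool ~ Bool
\b._ : m -> Bool
  unify l -> Bool ~ (m -> Bool) -> n
  unify l ~ m -> Bool
  unify Bool ~ n
_ _ : Bool
  unify Bool ~ Bool

Answer: Bool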